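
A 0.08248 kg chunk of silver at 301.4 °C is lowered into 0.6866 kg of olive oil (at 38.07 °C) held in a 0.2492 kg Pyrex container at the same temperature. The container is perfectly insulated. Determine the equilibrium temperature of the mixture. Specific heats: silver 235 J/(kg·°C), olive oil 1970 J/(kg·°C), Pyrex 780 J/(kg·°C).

T_f ≈ 41.3 °C

T_f is the heat-capacity-weighted average of the initial temperatures:
T_f = (19.38×301.4 + 1352.6×38.07 + 194.38×38.07) / (19.38 + 1352.6 + 194.38)
    = 64735 / 1566.4 ≈ 41.33 °C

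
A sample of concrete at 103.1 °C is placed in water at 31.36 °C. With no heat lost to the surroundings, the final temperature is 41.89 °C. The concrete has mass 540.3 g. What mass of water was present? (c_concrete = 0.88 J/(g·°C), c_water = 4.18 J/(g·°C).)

|Q_concrete| = |Q_water|:
540.3×0.88×(103.1 − 41.89) = m×4.18×(41.89 − 31.36)
44.02 m = 29103  ⇒  m ≈ 661.2 g

m ≈ 661 g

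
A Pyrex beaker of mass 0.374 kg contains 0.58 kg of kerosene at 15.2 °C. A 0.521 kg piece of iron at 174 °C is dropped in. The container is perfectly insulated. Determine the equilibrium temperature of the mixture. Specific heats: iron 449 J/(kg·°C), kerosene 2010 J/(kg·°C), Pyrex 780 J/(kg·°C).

Conservation of energy gives ΣQ = 0:
0.521·449·(T − 174) + 0.58·2010·(T − 15.2) + 0.374·780·(T − 15.2) = 0
233.93(T − 174) + 1165.8(T − 15.2) + 291.72(T − 15.2) = 0
1691.4 T = 62858
T = 62858/1691.4 ≈ 37.16 °C

T_f ≈ 37.2 °C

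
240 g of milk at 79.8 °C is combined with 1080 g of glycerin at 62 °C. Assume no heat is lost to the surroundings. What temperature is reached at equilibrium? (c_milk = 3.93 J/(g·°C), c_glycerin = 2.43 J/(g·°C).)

T_f ≈ 66.7 °C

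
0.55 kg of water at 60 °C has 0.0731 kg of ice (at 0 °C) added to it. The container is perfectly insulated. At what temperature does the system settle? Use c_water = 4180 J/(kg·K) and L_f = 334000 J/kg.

Net heat exchanged in the isolated system is zero:
melt ice: 0.0731×334000 = 24415
  meltwater 0→T: 0.0731×4180×T = 305.56 T
  water: 2299(T − 60)
2604.6 T = 137940 − 24415 = 113525
T ≈ 43.59 °C — above 0 °C, consistent with complete melting.

T_f ≈ 43.6 °C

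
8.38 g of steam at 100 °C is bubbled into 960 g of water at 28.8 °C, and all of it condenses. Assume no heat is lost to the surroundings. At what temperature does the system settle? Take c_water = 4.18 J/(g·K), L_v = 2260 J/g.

T_f ≈ 34.1 °C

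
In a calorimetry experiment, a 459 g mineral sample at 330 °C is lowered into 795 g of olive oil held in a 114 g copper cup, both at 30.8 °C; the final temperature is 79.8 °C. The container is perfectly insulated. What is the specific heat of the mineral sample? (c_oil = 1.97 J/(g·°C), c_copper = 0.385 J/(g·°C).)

c ≈ 0.687 J/(g·°C)

Energy conservation, ΣQ = 0:
459·c·(79.8 − 330) + 795·1.97·(79.8 − 30.8) + 114·0.385·(79.8 − 30.8) = 0
-114842 c = -78892
c = -78892/-114842 ≈ 0.687 J/(g·°C)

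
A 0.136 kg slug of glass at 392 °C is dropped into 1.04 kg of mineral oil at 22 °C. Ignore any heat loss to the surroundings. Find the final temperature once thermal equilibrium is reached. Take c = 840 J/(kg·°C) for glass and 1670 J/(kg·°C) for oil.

T_f ≈ 44.8 °C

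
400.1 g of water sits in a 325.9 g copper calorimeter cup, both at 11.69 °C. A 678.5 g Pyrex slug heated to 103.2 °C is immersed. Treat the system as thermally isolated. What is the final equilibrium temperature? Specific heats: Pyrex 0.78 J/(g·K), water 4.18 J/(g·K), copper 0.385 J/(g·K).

T_f ≈ 32.5 °C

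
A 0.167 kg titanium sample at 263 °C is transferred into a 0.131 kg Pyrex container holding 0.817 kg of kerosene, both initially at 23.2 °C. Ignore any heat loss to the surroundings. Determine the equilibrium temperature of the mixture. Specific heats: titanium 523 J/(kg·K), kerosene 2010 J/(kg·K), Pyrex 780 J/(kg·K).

Conservation of energy gives ΣQ = 0:
0.167×523×(T − 263) + 0.817×2010×(T − 23.2) + 0.131×780×(T − 23.2) = 0
87.34(T − 263) + 1642.2(T − 23.2) + 102.18(T − 23.2) = 0
(87.34 + 1642.2 + 102.18) T = 87.34×263 + 1642.2×23.2 + 102.18×23.2
T = 63440/1831.7 ≈ 34.63 °C

T_f ≈ 34.6 °C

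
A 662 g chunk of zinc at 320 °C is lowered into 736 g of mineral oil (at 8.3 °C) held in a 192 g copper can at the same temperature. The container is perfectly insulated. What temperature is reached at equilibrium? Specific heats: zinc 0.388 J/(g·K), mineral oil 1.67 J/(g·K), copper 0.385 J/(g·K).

T_f ≈ 59.6 °C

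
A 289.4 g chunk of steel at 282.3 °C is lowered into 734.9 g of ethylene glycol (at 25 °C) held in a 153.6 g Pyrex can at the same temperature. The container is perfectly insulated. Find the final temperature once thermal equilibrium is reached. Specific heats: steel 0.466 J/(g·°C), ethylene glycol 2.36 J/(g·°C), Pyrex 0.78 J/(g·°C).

Heat gained plus heat lost sum to zero:
289.4·0.466·(T − 282.3) + 734.9·2.36·(T − 25) + 153.6·0.78·(T − 25) = 0
134.86(T − 282.3) + 1734.4(T − 25) + 119.81(T − 25) = 0
(134.86 + 1734.4 + 119.81) T = 134.86·282.3 + 1734.4·25 + 119.81·25
T = 84425 / 1989 = 42.4 °C

T_f ≈ 42.4 °C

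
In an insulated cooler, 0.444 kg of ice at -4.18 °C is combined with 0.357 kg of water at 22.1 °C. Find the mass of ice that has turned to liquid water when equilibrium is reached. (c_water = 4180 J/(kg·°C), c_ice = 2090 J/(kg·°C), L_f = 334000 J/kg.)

m_melted ≈ 0.0871 kg

Cooling the water to 0 °C releases 0.357×4180×22.1 = 32979 J.
Warming the ice to 0 °C takes 0.444×2090×4.18 = 3878.9 J, leaving 29100 J for melting.
Melting all 0.444 kg of ice would need 0.444×334000 = 148296 J.
29100 J < 148296 J, so only part of the ice melts and the system sits at 0 °C.
Mass melted = 29100/334000 ≈ 0.08713 kg.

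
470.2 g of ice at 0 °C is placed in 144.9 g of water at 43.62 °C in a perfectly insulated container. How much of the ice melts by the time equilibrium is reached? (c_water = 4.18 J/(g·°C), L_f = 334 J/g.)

m_melted ≈ 79.1 g

Heat available from the water dropping to 0 °C: 144.9·4.18·43.62 = 26420 J.
To melt every bit of ice: 470.2·334 = 157047 J.
That's not enough to melt it all — equilibrium is at 0 °C with ice remaining.
m_melt = 26420 / L_f = 79.1 g.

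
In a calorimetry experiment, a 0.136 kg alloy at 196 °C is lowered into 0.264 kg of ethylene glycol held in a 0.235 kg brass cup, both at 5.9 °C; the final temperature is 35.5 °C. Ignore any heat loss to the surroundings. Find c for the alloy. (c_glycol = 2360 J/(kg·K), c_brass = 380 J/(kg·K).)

Let T be the final temperature. ΣQ_i = 0:
0.136·c·(35.5 − 196) + 0.264·2360·(35.5 − 5.9) + 0.235·380·(35.5 − 5.9) = 0
-21.83 c = -21085
c = -21085/-21.83 ≈ 966 J/(kg·K)

c ≈ 966 J/(kg·K)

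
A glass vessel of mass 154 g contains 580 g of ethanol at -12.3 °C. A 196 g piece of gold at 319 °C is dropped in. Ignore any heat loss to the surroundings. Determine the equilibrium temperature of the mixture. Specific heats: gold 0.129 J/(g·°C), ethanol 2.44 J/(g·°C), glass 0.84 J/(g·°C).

With ΣQ=0 the equilibrium temperature is the m·c-weighted mean:
T_f = (25.28*319 + 1415.2*(-12.3) + 129.36*(-12.3)) / (25.28 + 1415.2 + 129.36)
    = -10932 / 1569.8 ≈ -6.96 °C

T_f ≈ -7.0 °C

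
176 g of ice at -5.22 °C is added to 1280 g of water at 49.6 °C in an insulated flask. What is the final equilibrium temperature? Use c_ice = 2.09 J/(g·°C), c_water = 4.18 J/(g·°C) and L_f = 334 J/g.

T_f ≈ 33.6 °C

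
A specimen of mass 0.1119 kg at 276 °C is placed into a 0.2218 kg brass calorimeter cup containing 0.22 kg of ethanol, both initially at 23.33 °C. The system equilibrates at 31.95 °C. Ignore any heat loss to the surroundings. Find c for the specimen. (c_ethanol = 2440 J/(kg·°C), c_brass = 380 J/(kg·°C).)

Conservation of energy gives ΣQ = 0:
0.1119×c×(31.95 − 276) + 0.22×2440×(31.95 − 23.33) + 0.2218×380×(31.95 − 23.33) = 0
-27.31 c = -5353.7
c = -5353.7/-27.31 ≈ 196 J/(kg·°C)

c ≈ 196 J/(kg·°C)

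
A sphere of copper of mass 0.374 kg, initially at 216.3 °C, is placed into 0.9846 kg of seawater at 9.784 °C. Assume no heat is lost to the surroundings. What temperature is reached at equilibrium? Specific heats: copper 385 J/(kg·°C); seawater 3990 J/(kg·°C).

T_f ≈ 17.1 °C

Let T be the final temperature. ΣQ_i = 0:
0.374·385·(T − 216.3) + 0.9846·3990·(T − 9.784) = 0
143.99(T − 216.3) + 3928.6(T − 9.784) = 0
(143.99 + 3928.6) T = 143.99·216.3 + 3928.6·9.784
T = 69582/4072.5 ≈ 17.09 °C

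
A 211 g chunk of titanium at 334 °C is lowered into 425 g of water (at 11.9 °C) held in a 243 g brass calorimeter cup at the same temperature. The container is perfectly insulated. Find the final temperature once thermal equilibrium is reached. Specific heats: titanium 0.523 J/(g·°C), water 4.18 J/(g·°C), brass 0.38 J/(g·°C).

T_f ≈ 29.9 °C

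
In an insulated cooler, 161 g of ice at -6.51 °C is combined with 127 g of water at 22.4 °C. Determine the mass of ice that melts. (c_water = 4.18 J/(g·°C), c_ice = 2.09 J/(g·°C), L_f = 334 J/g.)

m_melted ≈ 29 g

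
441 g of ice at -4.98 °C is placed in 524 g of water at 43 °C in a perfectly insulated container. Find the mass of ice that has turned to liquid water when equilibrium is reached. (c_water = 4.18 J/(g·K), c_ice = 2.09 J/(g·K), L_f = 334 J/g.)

Water can give up m c ΔT = 524×4.18×43 = 94184 J before reaching 0 °C.
Warming the ice to 0 °C takes 441×2.09×4.98 = 4590 J, leaving 89594 J for melting.
To melt every bit of ice: 441×334 = 147294 J.
Since 89594 < 147294 J, not all the ice melts; equilibrium is at 0 °C.
Mass melted = 89594/334 ≈ 268.2 g.

m_melted ≈ 268 g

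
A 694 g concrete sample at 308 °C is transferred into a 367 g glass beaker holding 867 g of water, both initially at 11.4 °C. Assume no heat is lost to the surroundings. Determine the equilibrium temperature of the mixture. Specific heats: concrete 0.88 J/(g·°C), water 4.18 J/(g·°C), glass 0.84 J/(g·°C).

T_f ≈ 51.3 °C

Conservation of energy gives ΣQ = 0:
694·0.88·(T − 308) + 867·4.18·(T − 11.4) + 367·0.84·(T − 11.4) = 0
610.72(T − 308) + 3624.1(T − 11.4) + 308.28(T − 11.4) = 0
(610.72 + 3624.1 + 308.28) T = 610.72·308 + 3624.1·11.4 + 308.28·11.4
T ≈ 51.27 °C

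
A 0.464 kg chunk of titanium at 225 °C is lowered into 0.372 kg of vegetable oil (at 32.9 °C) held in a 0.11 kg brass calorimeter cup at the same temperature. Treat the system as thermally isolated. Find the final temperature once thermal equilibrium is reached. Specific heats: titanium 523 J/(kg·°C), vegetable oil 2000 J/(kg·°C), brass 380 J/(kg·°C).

T_f ≈ 78.2 °C

Taking heat into each body as positive, Σ m c ΔT = 0:
0.464·523·(T − 225) + 0.372·2000·(T − 32.9) + 0.11·380·(T − 32.9) = 0
(242.67 + 744 + 41.8) T = 242.67·225 + 744·32.9 + 41.8·32.9
T ≈ 78.23 °C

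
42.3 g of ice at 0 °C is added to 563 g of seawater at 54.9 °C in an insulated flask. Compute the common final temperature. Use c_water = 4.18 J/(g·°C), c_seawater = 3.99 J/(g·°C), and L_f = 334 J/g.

Setting the total heat transfer to zero:
fusion: m_ice L_f = 42.3×334 = 14128
  warm the meltwater: 176.81 T
  seawater cools: 563×3.99×(T − 54.9) = 2246.4(T − 54.9)
2423.2 T = 123326 − 14128 = 109198
T ≈ 45.06 °C (positive, so assuming full melt was valid).

T_f ≈ 45.1 °C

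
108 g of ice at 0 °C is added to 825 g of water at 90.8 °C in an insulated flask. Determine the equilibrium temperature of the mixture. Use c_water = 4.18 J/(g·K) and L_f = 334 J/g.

T_f ≈ 71.0 °C

Conservation of energy gives ΣQ = 0:
latent heat to melt: 108·334 = 36072; meltwater 0→T: 108·4.18·T = 451.44 T; water cools: 825·4.18·(T − 90.8) = 3448.5(T − 90.8)
3899.9 T = 313124 − 36072 = 277052
T ≈ 71.04 °C — above 0 °C, consistent with complete melting.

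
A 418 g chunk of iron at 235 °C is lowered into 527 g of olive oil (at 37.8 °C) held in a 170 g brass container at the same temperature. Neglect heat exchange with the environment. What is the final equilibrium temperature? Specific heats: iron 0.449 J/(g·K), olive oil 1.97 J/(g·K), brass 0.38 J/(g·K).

T_f ≈ 66.5 °C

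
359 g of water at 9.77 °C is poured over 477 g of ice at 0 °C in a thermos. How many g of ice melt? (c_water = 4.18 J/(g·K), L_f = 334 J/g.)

m_melted ≈ 43.9 g

Cooling the water to 0 °C releases 359·4.18·9.77 = 14661 J.
To melt every bit of ice: 477·334 = 159318 J.
14661 J < 159318 J, so only part of the ice melts and the system sits at 0 °C.
m_melted·334 = 14661  ⇒  m_melted ≈ 43.9 g.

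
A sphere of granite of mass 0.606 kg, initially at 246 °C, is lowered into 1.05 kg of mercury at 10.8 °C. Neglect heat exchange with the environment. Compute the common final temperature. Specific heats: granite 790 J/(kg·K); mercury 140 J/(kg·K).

T_f = Σ m_i c_i T_i / Σ m_i c_i:
T_f = (478.74·246 + 147·10.8) / (478.74 + 147)
    = 119358 / 625.74 ≈ 190.75 °C

T_f ≈ 190.7 °C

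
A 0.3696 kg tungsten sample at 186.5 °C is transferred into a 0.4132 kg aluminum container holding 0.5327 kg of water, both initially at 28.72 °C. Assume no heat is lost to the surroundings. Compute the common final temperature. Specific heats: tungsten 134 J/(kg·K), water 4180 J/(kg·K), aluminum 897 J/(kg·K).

T_f ≈ 31.7 °C

Setting the total heat transfer to zero:
0.3696·134·(T − 186.5) + 0.5327·4180·(T − 28.72) + 0.4132·897·(T − 28.72) = 0
(49.53 + 2226.7 + 370.64) T = 49.53·186.5 + 2226.7·28.72 + 370.64·28.72
T = 83832/2646.9 ≈ 31.67 °C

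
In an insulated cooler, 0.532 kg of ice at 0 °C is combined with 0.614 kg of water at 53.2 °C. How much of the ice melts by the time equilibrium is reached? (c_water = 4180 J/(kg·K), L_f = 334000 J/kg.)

m_melted ≈ 0.409 kg

Cooling the water to 0 °C releases 0.614×4180×53.2 = 136539 J.
Fully melting the ice requires m_ice L_f = 0.532×334000 = 177688 J.
136539 J < 177688 J, so only part of the ice melts and the system sits at 0 °C.
m_melt = 136539 / L_f = 0.4088 kg.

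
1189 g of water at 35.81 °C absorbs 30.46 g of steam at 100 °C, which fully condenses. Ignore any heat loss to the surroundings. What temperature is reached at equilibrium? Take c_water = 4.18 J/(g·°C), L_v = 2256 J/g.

Net heat exchanged in the isolated system is zero:
condense steam: −30.46×2256 = −68718
  condensate cools 100→T: 30.46×4.18×(T − 100) = 127.32(T − 100)
  water warms: 1189×4.18×(T − 35.81) = 4970(T − 35.81)
5097.3 T = 68718 + 12732 + 177976 = 259426
T ≈ 50.89 °C — below 100 °C, confirming all the steam condensed.

T_f ≈ 50.9 °C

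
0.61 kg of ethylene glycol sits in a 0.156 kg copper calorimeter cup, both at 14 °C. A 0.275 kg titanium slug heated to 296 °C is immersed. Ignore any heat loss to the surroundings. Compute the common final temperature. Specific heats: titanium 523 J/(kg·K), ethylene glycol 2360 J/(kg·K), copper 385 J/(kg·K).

Net heat exchanged in the isolated system is zero:
0.275*523*(T − 296) + 0.61*2360*(T − 14) + 0.156*385*(T − 14) = 0
143.83(T − 296) + 1439.6(T − 14) + 60.06(T − 14) = 0
1643.5 T = 63567
T = 63567/1643.5 ≈ 38.68 °C

T_f ≈ 38.7 °C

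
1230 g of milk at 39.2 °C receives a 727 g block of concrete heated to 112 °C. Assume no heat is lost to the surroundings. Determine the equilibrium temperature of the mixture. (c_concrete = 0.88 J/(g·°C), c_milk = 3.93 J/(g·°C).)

T_f ≈ 47.7 °C

Heat lost by the concrete equals heat gained by the milk:
727·0.88·(112 − T) = 1230·3.93·(T − 39.2)
639.76(112 − T) = 4833.9(T − 39.2)
5473.7 T = 261142  ⇒  T ≈ 47.71 °C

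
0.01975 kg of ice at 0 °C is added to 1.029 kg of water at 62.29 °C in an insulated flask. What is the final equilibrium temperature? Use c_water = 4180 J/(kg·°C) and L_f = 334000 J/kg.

T_f ≈ 59.6 °C

Conservation of energy gives ΣQ = 0:
latent heat to melt: 0.01975·334000 = 6596.5; meltwater 0→T: 0.01975·4180·T = 82.56 T; water: 4301.2(T − 62.29)
4383.8 T = 267923 − 6596.5 = 261326
T ≈ 59.61 °C. Since T > 0 °C, the all-ice-melts assumption holds.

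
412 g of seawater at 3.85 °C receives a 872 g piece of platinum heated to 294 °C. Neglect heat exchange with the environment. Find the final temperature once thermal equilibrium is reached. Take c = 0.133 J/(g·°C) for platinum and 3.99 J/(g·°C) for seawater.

T_f ≈ 23.0 °C

T_f = Σ m_i c_i T_i / Σ m_i c_i:
T_f = (115.98*294 + 1643.9*3.85) / (115.98 + 1643.9)
    = 40426 / 1759.9 ≈ 22.97 °C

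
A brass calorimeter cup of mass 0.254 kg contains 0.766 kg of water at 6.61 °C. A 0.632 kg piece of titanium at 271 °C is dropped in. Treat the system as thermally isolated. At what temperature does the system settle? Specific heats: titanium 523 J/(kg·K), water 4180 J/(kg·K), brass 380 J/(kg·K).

Let T be the final temperature. ΣQ_i = 0:
0.632*523*(T − 271) + 0.766*4180*(T − 6.61) + 0.254*380*(T − 6.61) = 0
3628.9 T = 111378
T = 111378/3628.9 ≈ 30.69 °C

T_f ≈ 30.7 °C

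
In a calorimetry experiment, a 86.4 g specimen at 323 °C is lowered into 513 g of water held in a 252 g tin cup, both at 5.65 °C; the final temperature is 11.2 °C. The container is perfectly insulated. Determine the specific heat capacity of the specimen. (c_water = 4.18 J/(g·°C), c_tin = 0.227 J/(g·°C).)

c ≈ 0.454 J/(g·°C)

Taking heat into each body as positive, Σ m c ΔT = 0:
86.4×c×(11.2 − 323) + 513×4.18×(11.2 − 5.65) + 252×0.227×(11.2 − 5.65) = 0
-26940 c = -12219
c = -12219/-26940 ≈ 0.4536 J/(g·°C)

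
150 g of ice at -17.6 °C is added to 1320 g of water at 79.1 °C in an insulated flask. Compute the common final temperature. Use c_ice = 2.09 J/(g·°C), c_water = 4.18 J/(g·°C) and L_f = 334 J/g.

Taking heat into each body as positive, Σ m c ΔT = 0:
warm ice to 0 °C: 150·2.09·(0 − (-17.6)) = 5517.6
  melt ice: 150·334 = 50100
  warm the meltwater: 627 T
  water: 5517.6(T − 79.1)
6144.6 T = 436442 − 55618 = 380825
T ≈ 61.98 °C. Since T > 0 °C, the all-ice-melts assumption holds.

T_f ≈ 62.0 °C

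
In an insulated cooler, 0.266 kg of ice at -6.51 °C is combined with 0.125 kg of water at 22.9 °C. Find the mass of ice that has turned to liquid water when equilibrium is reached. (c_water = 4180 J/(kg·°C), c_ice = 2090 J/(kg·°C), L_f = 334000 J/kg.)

m_melted ≈ 0.025 kg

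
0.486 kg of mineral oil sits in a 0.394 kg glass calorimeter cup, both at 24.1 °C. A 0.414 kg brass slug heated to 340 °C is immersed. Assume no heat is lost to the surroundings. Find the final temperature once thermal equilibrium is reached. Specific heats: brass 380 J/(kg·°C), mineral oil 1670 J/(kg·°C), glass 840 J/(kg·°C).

T_f ≈ 62.3 °C

Energy conservation, ΣQ = 0:
0.414·380·(T − 340) + 0.486·1670·(T − 24.1) + 0.394·840·(T − 24.1) = 0
1299.9 T = 81025
T = 81025 / 1299.9 = 62.3 °C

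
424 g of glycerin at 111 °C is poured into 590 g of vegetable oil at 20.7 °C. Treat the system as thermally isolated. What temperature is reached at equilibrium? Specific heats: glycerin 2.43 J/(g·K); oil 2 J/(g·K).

Net heat exchanged in the isolated system is zero:
424×2.43×(T − 111) + 590×2×(T − 20.7) = 0
2210.3 T = 138792
T ≈ 62.79 °C

T_f ≈ 62.8 °C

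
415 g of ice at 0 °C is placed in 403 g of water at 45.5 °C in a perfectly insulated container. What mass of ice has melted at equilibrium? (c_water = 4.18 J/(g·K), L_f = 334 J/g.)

m_melted ≈ 229 g

Cooling the water to 0 °C releases 403×4.18×45.5 = 76647 J.
Fully melting the ice requires m_ice L_f = 415×334 = 138610 J.
76647 J < 138610 J, so only part of the ice melts and the system sits at 0 °C.
m_melted×334 = 76647  ⇒  m_melted ≈ 229.5 g.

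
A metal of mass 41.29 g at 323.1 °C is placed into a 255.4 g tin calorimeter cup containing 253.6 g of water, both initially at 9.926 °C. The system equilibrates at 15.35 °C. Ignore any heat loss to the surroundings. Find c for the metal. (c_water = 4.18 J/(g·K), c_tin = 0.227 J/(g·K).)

Net heat exchanged in the isolated system is zero:
41.29×c×(15.35 − 323.1) + 253.6×4.18×(15.35 − 9.926) + 255.4×0.227×(15.35 − 9.926) = 0
-12707 c = -6064.2
c = -6064.2/-12707 ≈ 0.4772 J/(g·K)

c ≈ 0.477 J/(g·K)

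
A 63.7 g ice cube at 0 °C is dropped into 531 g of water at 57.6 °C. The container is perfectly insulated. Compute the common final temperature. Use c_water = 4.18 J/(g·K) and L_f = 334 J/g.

Energy balance with sensible and latent terms:
fusion: m_ice L_f = 63.7×334 = 21276
  meltwater 0→T: 63.7×4.18×T = 266.27 T
  water cools: 531×4.18×(T − 57.6) = 2219.6(T − 57.6)
2485.8 T = 127848 − 21276 = 106572
T ≈ 42.87 °C. Since T > 0 °C, the all-ice-melts assumption holds.

T_f ≈ 42.9 °C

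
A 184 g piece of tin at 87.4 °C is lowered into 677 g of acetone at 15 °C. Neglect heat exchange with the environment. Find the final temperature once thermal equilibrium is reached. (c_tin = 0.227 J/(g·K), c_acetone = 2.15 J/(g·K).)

T_f ≈ 17.0 °C

Heat lost by the tin equals heat gained by the acetone:
184×0.227×(87.4 − T) = 677×2.15×(T − 15)
41.77(87.4 − T) = 1455.5(T − 15)
1497.3 T = 25484  ⇒  T ≈ 17.02 °C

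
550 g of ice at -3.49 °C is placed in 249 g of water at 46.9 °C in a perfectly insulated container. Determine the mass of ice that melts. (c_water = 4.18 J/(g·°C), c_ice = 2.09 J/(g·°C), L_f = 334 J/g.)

Cooling the water to 0 °C releases 249×4.18×46.9 = 48814 J.
Warming the ice to 0 °C takes 550×2.09×3.49 = 4011.8 J, leaving 44803 J for melting.
To melt every bit of ice: 550×334 = 183700 J.
That's not enough to melt it all — equilibrium is at 0 °C with ice remaining.
m_melted×334 = 44803  ⇒  m_melted ≈ 134.1 g.

m_melted ≈ 134 g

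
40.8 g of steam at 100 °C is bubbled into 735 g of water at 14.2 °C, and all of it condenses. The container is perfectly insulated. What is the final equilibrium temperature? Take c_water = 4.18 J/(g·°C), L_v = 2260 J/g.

T_f ≈ 47.1 °C

Net heat exchanged in the isolated system is zero:
steam→water at 100 °C releases m L_v = 40.8×2260 = 92208; condensate cools 100→T: 40.8×4.18×(T − 100) = 170.54(T − 100); water warms: 735×4.18×(T − 14.2) = 3072.3(T − 14.2)
3242.8 T = 92208 + 17054 + 43627 = 152889
T ≈ 47.15 °C, under the boiling point, so the assumption holds.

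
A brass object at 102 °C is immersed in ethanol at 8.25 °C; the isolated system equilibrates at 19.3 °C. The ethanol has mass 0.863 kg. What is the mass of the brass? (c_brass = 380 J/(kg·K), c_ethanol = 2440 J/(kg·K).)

m ≈ 0.74 kg

Heat gained plus heat lost sum to zero:
m·380·(19.3 − 102) + 0.863·2440·(19.3 − 8.25) = 0
-31426 m = -23268
m = -23268/-31426 ≈ 0.7404 kg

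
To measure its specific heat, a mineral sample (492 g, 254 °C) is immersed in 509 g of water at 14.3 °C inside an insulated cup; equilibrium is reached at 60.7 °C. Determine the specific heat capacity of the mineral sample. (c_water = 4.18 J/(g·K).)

c ≈ 1.04 J/(g·K)

Heat gained plus heat lost sum to zero:
492·c·(60.7 − 254) + 509·4.18·(60.7 − 14.3) = 0
-95104 c = -98722
c = -98722/-95104 ≈ 1.038 J/(g·K)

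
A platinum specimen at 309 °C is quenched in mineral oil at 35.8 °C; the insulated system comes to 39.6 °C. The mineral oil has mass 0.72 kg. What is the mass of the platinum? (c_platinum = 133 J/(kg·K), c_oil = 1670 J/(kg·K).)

m ≈ 0.128 kg

Net heat exchanged in the isolated system is zero:
m×133×(39.6 − 309) + 0.72×1670×(39.6 − 35.8) = 0
-35830 m = -4569.1
m = -4569.1/-35830 ≈ 0.1275 kg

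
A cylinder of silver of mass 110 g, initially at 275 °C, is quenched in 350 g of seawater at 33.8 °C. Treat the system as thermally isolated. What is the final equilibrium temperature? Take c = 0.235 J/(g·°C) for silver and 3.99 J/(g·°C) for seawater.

T_f ≈ 38.2 °C

Conservation of energy gives ΣQ = 0:
110*0.235*(T − 275) + 350*3.99*(T − 33.8) = 0
25.85(T − 275) + 1396.5(T − 33.8) = 0
(25.85 + 1396.5) T = 25.85*275 + 1396.5*33.8
T = 54310 / 1422.3 = 38.2 °C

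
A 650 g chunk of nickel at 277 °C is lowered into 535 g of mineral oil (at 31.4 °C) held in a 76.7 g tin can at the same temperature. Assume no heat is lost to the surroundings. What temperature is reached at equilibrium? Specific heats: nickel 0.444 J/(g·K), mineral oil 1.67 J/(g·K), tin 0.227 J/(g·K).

Conservation of energy gives ΣQ = 0:
650×0.444×(T − 277) + 535×1.67×(T − 31.4) + 76.7×0.227×(T − 31.4) = 0
288.6(T − 277) + 893.45(T − 31.4) + 17.41(T − 31.4) = 0
(288.6 + 893.45 + 17.41) T = 288.6×277 + 893.45×31.4 + 17.41×31.4
T = 108543 / 1199.5 = 90.5 °C

T_f ≈ 90.5 °C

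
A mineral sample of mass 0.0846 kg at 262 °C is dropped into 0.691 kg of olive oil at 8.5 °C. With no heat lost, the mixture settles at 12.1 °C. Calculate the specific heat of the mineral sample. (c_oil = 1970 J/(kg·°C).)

Heat gained plus heat lost sum to zero:
0.0846·c·(12.1 − 262) + 0.691·1970·(12.1 − 8.5) = 0
-21.14 c = -4900.6
c = -4900.6/-21.14 ≈ 231.8 J/(kg·°C)

c ≈ 232 J/(kg·°C)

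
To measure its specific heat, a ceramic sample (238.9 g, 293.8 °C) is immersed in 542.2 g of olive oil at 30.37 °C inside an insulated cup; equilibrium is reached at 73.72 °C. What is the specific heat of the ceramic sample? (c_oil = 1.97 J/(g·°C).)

m_s c (T_s − T_f) = m_oil c_oil (T_f − T_0):
238.9·c·(293.8 − 73.72) = 542.2·1.97·(73.72 − 30.37)
52577 c = 46304  ⇒  c ≈ 0.8807 J/(g·°C)

c ≈ 0.881 J/(g·°C)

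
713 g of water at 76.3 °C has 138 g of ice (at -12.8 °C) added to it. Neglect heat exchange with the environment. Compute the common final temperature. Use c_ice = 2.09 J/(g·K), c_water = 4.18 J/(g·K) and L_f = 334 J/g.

Heat gained plus heat lost sum to zero:
warm ice to 0 °C: 138×2.09×(0 − (-12.8)) = 3691.8; melt ice: 138×334 = 46092; warm the meltwater: 576.84 T; water: 2980.3(T − 76.3)
3557.2 T = 227400 − 49784 = 177616
T ≈ 49.93 °C. Since T > 0 °C, the all-ice-melts assumption holds.

T_f ≈ 49.9 °C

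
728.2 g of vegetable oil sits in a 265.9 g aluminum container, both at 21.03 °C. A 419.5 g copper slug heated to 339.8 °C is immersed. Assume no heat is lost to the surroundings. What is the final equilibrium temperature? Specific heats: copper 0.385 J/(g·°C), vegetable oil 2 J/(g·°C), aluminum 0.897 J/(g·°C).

Heat gained plus heat lost sum to zero:
419.5·0.385·(T − 339.8) + 728.2·2·(T − 21.03) + 265.9·0.897·(T − 21.03) = 0
1856.4 T = 90524
T = 90524 / 1856.4 = 48.8 °C

T_f ≈ 48.8 °C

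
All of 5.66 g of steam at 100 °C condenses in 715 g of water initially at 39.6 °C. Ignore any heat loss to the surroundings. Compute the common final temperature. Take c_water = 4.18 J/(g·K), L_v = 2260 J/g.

T_f ≈ 44.3 °C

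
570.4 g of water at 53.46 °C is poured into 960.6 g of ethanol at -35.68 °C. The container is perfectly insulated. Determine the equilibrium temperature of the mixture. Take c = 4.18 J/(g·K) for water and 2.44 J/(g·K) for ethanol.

Let T be the final temperature. ΣQ_i = 0:
570.4*4.18*(T − 53.46) + 960.6*2.44*(T − (-35.68)) = 0
2384.3(T − 53.46) + 2343.9(T − (-35.68)) = 0
4728.1 T = 43834
T = 43834 / 4728.1 = 9.27 °C

T_f ≈ 9.3 °C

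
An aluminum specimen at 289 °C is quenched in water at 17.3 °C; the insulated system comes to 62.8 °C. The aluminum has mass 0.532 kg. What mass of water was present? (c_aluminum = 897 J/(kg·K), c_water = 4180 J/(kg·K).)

Taking heat into each body as positive, Σ m c ΔT = 0:
0.532·897·(62.8 − 289) + m·4180·(62.8 − 17.3) = 0
190190 m = 107944
m = 107944/190190 ≈ 0.5676 kg

m ≈ 0.568 kg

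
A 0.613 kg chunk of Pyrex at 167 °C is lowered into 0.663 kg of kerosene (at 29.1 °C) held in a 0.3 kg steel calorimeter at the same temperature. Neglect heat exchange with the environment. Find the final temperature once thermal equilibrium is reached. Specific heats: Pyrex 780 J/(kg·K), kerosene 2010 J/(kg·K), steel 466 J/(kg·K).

Energy conservation, ΣQ = 0:
0.613·780·(T − 167) + 0.663·2010·(T − 29.1) + 0.3·466·(T − 29.1) = 0
478.14(T − 167) + 1332.6(T − 29.1) + 139.8(T − 29.1) = 0
1950.6 T = 122697
T = 122697 / 1950.6 = 62.9 °C

T_f ≈ 62.9 °C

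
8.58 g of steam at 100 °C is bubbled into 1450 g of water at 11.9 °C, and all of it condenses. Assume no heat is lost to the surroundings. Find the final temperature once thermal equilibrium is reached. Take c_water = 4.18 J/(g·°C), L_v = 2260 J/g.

T_f ≈ 15.6 °C

Sum of m c ΔT and latent-heat terms is zero:
steam→water at 100 °C releases m L_v = 8.58·2260 = 19391; condensed water 100 °C→T: 35.86(T − 100); original water: 6061(T − 11.9)
6096.9 T = 19391 + 3586.4 + 72126 = 95103
T ≈ 15.60 °C — below 100 °C, confirming all the steam condensed.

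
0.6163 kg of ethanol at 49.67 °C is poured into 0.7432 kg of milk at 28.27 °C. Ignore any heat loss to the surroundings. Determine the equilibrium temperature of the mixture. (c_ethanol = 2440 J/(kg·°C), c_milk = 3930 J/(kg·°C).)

T_f ≈ 35.5 °C

With ΣQ=0 the equilibrium temperature is the m·c-weighted mean:
T_f = (1503.8×49.67 + 2920.8×28.27) / (1503.8 + 2920.8)
    = 157263 / 4424.5 ≈ 35.54 °C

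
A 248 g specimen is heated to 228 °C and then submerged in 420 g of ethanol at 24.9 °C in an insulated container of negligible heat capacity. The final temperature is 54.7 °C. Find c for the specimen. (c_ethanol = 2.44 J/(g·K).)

m_s c (T_s − T_f) = m_ethanol c_ethanol (T_f − T_0):
248×c×(228 − 54.7) = 420×2.44×(54.7 − 24.9)
42978 c = 30539  ⇒  c ≈ 0.7106 J/(g·K)

c ≈ 0.711 J/(g·K)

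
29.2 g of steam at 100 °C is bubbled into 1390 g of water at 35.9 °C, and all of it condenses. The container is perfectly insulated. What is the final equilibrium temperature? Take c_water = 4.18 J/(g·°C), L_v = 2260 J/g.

Sum of m c ΔT and latent-heat terms is zero:
condense steam: −29.2×2260 = −65992
  condensed water 100 °C→T: 122.06(T − 100)
  original water: 5810.2(T − 35.9)
5932.3 T = 65992 + 12206 + 208586 = 286784
T ≈ 48.34 °C — below 100 °C, confirming all the steam condensed.

T_f ≈ 48.3 °C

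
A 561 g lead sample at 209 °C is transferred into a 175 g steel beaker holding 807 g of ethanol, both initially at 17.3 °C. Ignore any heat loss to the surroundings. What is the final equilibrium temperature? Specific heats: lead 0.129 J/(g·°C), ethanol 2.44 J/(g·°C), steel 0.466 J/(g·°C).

T_f ≈ 23.8 °C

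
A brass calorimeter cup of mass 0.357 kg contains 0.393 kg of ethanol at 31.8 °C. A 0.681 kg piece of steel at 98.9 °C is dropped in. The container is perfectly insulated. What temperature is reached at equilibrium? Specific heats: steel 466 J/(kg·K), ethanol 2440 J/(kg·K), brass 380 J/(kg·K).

Taking heat into each body as positive, Σ m c ΔT = 0:
0.681×466×(T − 98.9) + 0.393×2440×(T − 31.8) + 0.357×380×(T − 31.8) = 0
317.35(T − 98.9) + 958.92(T − 31.8) + 135.66(T − 31.8) = 0
1411.9 T = 66193
T = 66193 / 1411.9 = 46.9 °C

T_f ≈ 46.9 °C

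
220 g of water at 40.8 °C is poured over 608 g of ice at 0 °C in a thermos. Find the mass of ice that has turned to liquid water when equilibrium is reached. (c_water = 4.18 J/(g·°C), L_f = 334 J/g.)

m_melted ≈ 112 g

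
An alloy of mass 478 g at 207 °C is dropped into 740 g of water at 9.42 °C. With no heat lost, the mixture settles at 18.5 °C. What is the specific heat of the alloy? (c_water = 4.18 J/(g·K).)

c ≈ 0.312 J/(g·K)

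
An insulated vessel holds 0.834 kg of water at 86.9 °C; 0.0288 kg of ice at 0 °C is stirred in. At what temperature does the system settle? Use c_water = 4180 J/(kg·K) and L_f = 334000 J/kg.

T_f ≈ 81.3 °C

Let T be the final temperature. ΣQ_i = 0:
melt ice: 0.0288×334000 = 9619.2
  warm the meltwater: 120.38 T
  water cools: 0.834×4180×(T − 86.9) = 3486.1(T − 86.9)
3606.5 T = 302944 − 9619.2 = 293325
T ≈ 81.33 °C (positive, so assuming full melt was valid).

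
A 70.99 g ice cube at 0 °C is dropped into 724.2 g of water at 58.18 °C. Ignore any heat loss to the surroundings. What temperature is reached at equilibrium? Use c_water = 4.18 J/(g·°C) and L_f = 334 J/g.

T_f ≈ 45.9 °C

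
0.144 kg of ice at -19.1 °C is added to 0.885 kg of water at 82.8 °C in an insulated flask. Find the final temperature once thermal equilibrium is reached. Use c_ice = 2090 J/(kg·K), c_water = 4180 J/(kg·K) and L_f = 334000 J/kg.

Setting the total heat transfer to zero:
warm ice to 0 °C: 0.144·2090·(0 − (-19.1)) = 5748.3
  latent heat to melt: 0.144·334000 = 48096
  warm the meltwater: 601.92 T
  water: 3699.3(T − 82.8)
4301.2 T = 306302 − 53844 = 252458
T ≈ 58.69 °C — above 0 °C, consistent with complete melting.

T_f ≈ 58.7 °C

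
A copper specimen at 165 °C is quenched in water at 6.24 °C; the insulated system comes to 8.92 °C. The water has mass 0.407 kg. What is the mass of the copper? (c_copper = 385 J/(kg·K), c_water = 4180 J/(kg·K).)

m ≈ 0.0759 kg

Conservation of energy gives ΣQ = 0:
m×385×(8.92 − 165) + 0.407×4180×(8.92 − 6.24) = 0
-60091 m = -4559.4
m = -4559.4/-60091 ≈ 0.07587 kg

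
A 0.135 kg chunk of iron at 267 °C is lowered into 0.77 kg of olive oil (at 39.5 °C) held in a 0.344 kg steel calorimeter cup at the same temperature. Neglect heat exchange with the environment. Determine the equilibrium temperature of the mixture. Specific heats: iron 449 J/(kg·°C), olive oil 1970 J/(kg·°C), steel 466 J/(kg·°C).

T_f = Σ m_i c_i T_i / Σ m_i c_i:
T_f = (60.62×267 + 1516.9×39.5 + 160.3×39.5) / (60.62 + 1516.9 + 160.3)
    = 82434 / 1737.8 ≈ 47.44 °C

T_f ≈ 47.4 °C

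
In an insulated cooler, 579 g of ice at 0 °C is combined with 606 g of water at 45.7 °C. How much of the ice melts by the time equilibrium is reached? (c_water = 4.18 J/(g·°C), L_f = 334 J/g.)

Heat available from the water dropping to 0 °C: 606·4.18·45.7 = 115762 J.
Fully melting the ice requires m_ice L_f = 579·334 = 193386 J.
That's not enough to melt it all — equilibrium is at 0 °C with ice remaining.
m_melt = 115762 / L_f = 346.6 g.

m_melted ≈ 347 g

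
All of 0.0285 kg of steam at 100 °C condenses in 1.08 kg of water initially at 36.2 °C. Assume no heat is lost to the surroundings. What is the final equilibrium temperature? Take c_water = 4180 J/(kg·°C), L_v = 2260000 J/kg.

Let T be the final temperature. ΣQ_i = 0:
steam→water at 100 °C releases m L_v = 0.0285×2260000 = 64410; condensed water 100 °C→T: 119.13(T − 100); water warms: 1.08×4180×(T − 36.2) = 4514.4(T − 36.2)
4633.5 T = 64410 + 11913 + 163421 = 239744
T ≈ 51.74 °C (< 100 °C, so full condensation is consistent).

T_f ≈ 51.7 °C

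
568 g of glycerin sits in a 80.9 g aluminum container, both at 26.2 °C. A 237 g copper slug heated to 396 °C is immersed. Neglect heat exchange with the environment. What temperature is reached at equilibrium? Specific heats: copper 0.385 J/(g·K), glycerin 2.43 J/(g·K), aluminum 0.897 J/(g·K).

T_f ≈ 48.1 °C

Conservation of energy gives ΣQ = 0:
237×0.385×(T − 396) + 568×2.43×(T − 26.2) + 80.9×0.897×(T − 26.2) = 0
91.25(T − 396) + 1380.2(T − 26.2) + 72.57(T − 26.2) = 0
1544.1 T = 74197
T ≈ 48.05 °C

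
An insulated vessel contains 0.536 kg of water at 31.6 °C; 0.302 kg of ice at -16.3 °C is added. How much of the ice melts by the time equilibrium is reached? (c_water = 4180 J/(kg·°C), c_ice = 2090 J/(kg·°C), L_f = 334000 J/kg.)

Cooling the water to 0 °C releases 0.536·4180·31.6 = 70799 J.
Warming the ice to 0 °C takes 0.302·2090·16.3 = 10288 J, leaving 60511 J for melting.
Fully melting the ice requires m_ice L_f = 0.302·334000 = 100868 J.
Since 60511 < 100868 J, not all the ice melts; equilibrium is at 0 °C.
m_melted·334000 = 60511  ⇒  m_melted ≈ 0.1812 kg.

m_melted ≈ 0.181 kg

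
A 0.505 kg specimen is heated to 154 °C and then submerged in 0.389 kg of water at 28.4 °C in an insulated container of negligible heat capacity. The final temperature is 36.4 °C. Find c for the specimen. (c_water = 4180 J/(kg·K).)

c ≈ 219 J/(kg·K)

Conservation of energy gives ΣQ = 0:
0.505×c×(36.4 − 154) + 0.389×4180×(36.4 − 28.4) = 0
-59.39 c = -13008
c = -13008/-59.39 ≈ 219 J/(kg·K)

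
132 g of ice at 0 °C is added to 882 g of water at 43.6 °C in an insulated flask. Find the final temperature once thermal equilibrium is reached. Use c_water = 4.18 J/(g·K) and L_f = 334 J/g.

T_f ≈ 27.5 °C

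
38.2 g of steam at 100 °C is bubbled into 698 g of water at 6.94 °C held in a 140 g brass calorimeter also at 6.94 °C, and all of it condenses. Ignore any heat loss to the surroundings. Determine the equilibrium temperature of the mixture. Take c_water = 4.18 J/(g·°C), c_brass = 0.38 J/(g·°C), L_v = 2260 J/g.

Net heat exchanged in the isolated system is zero:
steam→water at 100 °C releases m L_v = 38.2·2260 = 86332; condensed water 100 °C→T: 159.68(T − 100); water warms: 698·4.18·(T − 6.94) = 2917.6(T − 6.94); cup: 53.2(T − 6.94)
3130.5 T = 86332 + 15968 + 20618 = 122917
T ≈ 39.26 °C — below 100 °C, confirming all the steam condensed.

T_f ≈ 39.3 °C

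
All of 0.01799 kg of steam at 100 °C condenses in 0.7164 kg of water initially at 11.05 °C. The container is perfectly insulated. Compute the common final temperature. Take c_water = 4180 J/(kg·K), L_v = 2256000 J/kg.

T_f ≈ 26.5 °C

Net heat exchanged in the isolated system is zero:
steam→water at 100 °C releases m L_v = 0.01799×2256000 = 40585; condensed water 100 °C→T: 75.2(T − 100); water warms: 0.7164×4180×(T − 11.05) = 2994.6(T − 11.05)
3069.8 T = 40585 + 7519.8 + 33090 = 81195
T ≈ 26.45 °C (< 100 °C, so full condensation is consistent).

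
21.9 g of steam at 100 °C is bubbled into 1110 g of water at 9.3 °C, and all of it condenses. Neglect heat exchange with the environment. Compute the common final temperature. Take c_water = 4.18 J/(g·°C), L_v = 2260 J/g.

Energy balance with sensible and latent terms:
steam→water at 100 °C releases m L_v = 21.9·2260 = 49494
  condensate cools 100→T: 21.9·4.18·(T − 100) = 91.54(T − 100)
  original water: 4639.8(T − 9.3)
4731.3 T = 49494 + 9154.2 + 43150 = 101798
T ≈ 21.52 °C, under the boiling point, so the assumption holds.

T_f ≈ 21.5 °C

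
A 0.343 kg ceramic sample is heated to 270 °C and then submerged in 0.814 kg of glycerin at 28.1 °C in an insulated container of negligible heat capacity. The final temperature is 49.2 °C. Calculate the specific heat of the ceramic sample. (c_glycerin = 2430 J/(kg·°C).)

Conservation of energy gives ΣQ = 0:
0.343·c·(49.2 − 270) + 0.814·2430·(49.2 − 28.1) = 0
-75.73 c = -41736
c = -41736/-75.73 ≈ 551.1 J/(kg·°C)

c ≈ 551 J/(kg·°C)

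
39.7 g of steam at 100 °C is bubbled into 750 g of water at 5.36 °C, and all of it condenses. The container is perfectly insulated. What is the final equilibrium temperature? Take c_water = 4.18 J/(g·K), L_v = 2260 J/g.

Sum of m c ΔT and latent-heat terms is zero:
condense steam: −39.7×2260 = −89722
  condensate cools 100→T: 39.7×4.18×(T − 100) = 165.95(T − 100)
  original water: 3135(T − 5.36)
3300.9 T = 89722 + 16595 + 16804 = 123120
T ≈ 37.30 °C (< 100 °C, so full condensation is consistent).

T_f ≈ 37.3 °C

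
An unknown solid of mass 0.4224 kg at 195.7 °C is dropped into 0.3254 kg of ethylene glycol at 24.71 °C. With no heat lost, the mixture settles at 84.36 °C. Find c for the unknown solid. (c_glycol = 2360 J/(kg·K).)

Setting the total heat transfer to zero:
0.4224·c·(84.36 − 195.7) + 0.3254·2360·(84.36 − 24.71) = 0
-47.03 c = -45808
c = -45808/-47.03 ≈ 974 J/(kg·K)

c ≈ 974 J/(kg·K)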